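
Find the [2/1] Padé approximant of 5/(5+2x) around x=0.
1/(2*x/5 + 1)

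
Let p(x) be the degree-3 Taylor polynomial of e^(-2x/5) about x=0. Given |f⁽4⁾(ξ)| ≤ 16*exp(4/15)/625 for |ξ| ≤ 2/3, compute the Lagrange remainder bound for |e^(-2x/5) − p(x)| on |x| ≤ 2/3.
32*exp(4/15)/151875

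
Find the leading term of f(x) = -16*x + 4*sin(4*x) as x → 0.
-128*x**3/3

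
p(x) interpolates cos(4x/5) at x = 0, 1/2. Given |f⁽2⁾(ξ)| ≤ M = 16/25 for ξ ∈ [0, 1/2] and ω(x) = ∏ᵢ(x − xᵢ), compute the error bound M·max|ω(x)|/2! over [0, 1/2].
1/50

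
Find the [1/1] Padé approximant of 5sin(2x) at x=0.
10*x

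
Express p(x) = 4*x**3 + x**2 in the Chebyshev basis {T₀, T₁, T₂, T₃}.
(1/2)T₀ + (3)T₁ + (1/2)T₂ + T₃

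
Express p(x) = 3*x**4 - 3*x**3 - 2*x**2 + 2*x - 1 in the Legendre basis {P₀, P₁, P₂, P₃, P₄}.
(-16/15)P₀ + (1/5)P₁ + (8/21)P₂ + (-6/5)P₃ + (24/35)P₄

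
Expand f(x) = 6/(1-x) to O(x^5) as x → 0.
6 + 6*x + 6*x**2 + 6*x**3 + 6*x**4 + O(x**5)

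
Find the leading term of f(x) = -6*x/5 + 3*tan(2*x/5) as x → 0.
8*x**3/125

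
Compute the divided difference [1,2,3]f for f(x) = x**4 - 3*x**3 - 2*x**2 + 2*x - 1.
5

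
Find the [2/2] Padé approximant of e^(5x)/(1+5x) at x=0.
(175*x**2/36 + 10*x/3 + 1)/(-275*x**2/36 + 10*x/3 + 1)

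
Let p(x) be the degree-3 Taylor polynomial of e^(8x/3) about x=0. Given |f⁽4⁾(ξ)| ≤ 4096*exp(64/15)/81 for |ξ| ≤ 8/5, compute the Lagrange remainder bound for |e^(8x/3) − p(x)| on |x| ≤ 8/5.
2097152*exp(64/15)/151875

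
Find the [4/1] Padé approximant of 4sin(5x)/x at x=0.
625*x**4/6 - 250*x**2/3 + 20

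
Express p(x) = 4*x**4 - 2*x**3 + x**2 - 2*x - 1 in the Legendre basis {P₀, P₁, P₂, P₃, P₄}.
(2/15)P₀ + (-16/5)P₁ + (62/21)P₂ + (-4/5)P₃ + (32/35)P₄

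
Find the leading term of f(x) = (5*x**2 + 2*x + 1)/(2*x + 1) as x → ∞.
5*x/2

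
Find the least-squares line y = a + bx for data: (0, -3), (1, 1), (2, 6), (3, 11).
a = -33/10, b = 47/10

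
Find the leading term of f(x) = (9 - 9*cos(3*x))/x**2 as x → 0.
81/2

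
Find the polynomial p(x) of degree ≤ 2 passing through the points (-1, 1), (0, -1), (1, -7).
-2*x**2 - 4*x - 1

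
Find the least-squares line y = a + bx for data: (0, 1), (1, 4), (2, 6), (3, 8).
a = 13/10, b = 23/10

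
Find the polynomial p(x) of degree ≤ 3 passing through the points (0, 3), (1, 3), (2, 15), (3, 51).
2*x**3 - 2*x + 3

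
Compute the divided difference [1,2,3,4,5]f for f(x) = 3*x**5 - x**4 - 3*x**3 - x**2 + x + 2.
44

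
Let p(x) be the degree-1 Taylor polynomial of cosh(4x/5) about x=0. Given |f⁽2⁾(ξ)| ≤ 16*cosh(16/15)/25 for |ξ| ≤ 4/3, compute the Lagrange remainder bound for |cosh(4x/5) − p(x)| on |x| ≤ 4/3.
128*cosh(16/15)/225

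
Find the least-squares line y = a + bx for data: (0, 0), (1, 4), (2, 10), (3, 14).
a = -1/5, b = 24/5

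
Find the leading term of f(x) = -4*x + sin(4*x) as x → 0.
-32*x**3/3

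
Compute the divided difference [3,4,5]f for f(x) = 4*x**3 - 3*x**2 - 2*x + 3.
45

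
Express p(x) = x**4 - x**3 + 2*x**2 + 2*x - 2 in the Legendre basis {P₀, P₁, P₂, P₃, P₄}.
(-17/15)P₀ + (7/5)P₁ + (40/21)P₂ + (-2/5)P₃ + (8/35)P₄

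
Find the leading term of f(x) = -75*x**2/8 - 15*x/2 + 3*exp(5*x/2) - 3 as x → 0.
125*x**3/16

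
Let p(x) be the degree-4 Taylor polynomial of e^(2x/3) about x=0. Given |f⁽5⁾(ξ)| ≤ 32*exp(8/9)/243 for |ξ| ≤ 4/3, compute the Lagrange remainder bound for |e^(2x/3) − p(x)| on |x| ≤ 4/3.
4096*exp(8/9)/885735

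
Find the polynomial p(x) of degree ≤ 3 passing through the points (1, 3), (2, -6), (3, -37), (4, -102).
-2*x**3 + x**2 + 2*x + 2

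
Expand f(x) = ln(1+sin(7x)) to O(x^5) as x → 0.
7*x - 49*x**2/2 + 343*x**3/6 - 2401*x**4/12 + O(x**5)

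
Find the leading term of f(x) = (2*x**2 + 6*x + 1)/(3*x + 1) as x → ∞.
2*x/3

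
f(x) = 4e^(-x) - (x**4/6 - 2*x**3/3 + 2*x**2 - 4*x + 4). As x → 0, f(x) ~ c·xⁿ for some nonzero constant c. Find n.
5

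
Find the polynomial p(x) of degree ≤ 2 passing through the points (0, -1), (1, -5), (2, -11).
-x**2 - 3*x - 1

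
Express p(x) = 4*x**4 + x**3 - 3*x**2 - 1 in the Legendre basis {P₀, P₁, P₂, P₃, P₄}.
(-6/5)P₀ + (3/5)P₁ + (2/7)P₂ + (2/5)P₃ + (32/35)P₄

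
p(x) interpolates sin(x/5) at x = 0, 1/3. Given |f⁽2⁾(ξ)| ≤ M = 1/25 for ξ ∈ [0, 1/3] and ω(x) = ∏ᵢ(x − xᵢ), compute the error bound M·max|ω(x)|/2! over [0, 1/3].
1/1800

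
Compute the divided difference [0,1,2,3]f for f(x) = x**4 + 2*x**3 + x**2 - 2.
8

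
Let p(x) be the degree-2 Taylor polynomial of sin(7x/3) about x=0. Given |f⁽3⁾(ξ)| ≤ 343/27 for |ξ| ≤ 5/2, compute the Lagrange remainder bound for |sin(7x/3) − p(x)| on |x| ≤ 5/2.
42875/1296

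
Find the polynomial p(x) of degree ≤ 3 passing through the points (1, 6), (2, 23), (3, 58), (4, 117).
x**3 + 3*x**2 + x + 1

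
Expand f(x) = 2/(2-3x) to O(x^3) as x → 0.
1 + 3*x/2 + 9*x**2/4 + O(x**3)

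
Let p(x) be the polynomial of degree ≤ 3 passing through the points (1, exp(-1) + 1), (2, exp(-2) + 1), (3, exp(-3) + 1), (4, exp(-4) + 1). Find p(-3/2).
(-495*exp(2) - 105 + 16*exp(4) + 385*e + 231*exp(3))*exp(-4)/16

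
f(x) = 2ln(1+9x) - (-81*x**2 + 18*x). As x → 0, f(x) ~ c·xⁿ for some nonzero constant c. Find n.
3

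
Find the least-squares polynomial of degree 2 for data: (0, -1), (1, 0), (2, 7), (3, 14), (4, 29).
-1 + (-3/5)x + (2)x²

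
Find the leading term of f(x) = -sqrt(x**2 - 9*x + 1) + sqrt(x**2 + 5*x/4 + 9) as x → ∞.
41/8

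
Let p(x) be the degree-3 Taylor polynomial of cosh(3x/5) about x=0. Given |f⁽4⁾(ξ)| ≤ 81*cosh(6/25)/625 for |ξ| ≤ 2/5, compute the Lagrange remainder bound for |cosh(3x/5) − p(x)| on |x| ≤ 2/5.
54*cosh(6/25)/390625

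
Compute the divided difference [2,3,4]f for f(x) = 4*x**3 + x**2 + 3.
37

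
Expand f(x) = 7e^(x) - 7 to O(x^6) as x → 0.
7*x + 7*x**2/2 + 7*x**3/6 + 7*x**4/24 + 7*x**5/120 + O(x**6)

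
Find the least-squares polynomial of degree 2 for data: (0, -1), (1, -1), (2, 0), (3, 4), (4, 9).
-33/35 + (-17/14)x + (13/14)x²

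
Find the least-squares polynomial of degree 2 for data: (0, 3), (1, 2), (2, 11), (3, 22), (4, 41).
13/5 + (-12/5)x + (3)x²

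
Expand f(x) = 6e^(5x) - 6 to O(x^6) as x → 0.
30*x + 75*x**2 + 125*x**3 + 625*x**4/4 + 625*x**5/4 + O(x**6)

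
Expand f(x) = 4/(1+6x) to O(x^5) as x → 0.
4 - 24*x + 144*x**2 - 864*x**3 + 5184*x**4 + O(x**5)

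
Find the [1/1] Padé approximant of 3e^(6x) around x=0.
(9*x + 3)/(1 - 3*x)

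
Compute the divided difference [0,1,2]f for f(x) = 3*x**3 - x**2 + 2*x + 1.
8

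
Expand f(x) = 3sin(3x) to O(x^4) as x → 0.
9*x - 27*x**3/2 + O(x**4)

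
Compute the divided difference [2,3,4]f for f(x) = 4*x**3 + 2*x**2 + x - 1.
38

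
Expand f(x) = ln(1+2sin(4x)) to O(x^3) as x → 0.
8*x - 32*x**2 + O(x**3)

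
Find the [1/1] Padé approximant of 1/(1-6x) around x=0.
1/(1 - 6*x)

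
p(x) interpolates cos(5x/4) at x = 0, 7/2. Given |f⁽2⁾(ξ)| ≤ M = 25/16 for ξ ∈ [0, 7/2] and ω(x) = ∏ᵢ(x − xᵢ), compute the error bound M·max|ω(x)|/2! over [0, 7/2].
1225/512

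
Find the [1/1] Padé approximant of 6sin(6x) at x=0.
36*x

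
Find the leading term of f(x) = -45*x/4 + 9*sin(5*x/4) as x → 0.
-375*x**3/128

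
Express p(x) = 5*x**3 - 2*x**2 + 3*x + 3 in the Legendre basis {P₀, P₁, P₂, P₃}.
(7/3)P₀ + (6)P₁ + (-4/3)P₂ + (2)P₃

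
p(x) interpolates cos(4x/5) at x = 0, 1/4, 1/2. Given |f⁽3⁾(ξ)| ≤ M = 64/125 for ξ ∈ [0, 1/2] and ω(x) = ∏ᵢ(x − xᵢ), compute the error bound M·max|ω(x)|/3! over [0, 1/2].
sqrt(3)/3375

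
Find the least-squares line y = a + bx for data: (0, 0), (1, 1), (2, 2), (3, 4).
a = -1/5, b = 13/10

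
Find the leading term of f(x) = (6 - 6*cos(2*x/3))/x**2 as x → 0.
4/3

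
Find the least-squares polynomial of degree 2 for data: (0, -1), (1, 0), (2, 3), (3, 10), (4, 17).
-39/35 + (1/35)x + (8/7)x²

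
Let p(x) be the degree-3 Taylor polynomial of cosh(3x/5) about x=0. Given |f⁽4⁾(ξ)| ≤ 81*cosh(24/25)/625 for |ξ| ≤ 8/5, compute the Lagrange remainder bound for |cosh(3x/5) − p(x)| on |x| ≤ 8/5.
13824*cosh(24/25)/390625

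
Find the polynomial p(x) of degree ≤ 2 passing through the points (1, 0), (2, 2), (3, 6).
x**2 - x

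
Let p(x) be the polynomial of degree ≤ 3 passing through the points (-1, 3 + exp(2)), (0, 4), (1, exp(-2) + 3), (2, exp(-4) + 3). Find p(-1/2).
(-5*exp(2) + 1 + (5*exp(2) + 63)*exp(4))*exp(-4)/16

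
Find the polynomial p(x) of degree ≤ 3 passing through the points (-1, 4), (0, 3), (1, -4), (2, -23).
-x**3 - 3*x**2 - 3*x + 3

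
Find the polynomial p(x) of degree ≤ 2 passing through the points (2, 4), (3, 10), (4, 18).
x**2 + x - 2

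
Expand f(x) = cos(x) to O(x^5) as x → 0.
1 - x**2/2 + x**4/24 + O(x**5)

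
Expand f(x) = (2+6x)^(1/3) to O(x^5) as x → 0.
2**(1/3) + 2**(1/3)*x - 2**(1/3)*x**2 + 5*2**(1/3)*x**3/3 - 10*2**(1/3)*x**4/3 + O(x**5)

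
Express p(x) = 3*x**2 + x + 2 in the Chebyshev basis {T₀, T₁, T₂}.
(7/2)T₀ + T₁ + (3/2)T₂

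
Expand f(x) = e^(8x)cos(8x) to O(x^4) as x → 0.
1 + 8*x - 512*x**3/3 + O(x**4)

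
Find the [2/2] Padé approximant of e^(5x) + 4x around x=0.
(595*x**2/36 + 59*x/6 + 1)/(-125*x**2/36 + 5*x/6 + 1)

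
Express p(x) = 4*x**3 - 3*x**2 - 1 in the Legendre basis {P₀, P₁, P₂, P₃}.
(-2)P₀ + (12/5)P₁ + (-2)P₂ + (8/5)P₃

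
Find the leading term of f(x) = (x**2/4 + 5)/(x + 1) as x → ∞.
x/4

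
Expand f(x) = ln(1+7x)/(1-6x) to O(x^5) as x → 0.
7*x + 35*x**2/2 + 658*x**3/3 + 2863*x**4/4 + O(x**5)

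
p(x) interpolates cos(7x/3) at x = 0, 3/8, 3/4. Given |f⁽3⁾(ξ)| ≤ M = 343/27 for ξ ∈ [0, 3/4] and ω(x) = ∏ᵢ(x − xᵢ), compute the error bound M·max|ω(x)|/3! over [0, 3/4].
343*sqrt(3)/13824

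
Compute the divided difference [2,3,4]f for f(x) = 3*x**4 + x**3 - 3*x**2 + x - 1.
171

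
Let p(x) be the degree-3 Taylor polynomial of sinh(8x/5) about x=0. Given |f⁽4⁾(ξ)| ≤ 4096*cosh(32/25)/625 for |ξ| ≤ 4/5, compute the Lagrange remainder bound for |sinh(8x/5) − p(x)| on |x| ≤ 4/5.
131072*cosh(32/25)/1171875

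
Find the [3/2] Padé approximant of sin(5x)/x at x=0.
(5 - 175*x**2/12)/(5*x**2/4 + 1)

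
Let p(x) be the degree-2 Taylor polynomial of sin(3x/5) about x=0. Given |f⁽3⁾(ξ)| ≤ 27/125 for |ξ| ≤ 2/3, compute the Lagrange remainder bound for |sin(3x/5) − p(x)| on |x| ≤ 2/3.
4/375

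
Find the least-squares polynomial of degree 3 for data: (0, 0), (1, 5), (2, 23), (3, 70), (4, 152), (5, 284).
1/9 + (269/378)x + (457/252)x² + (203/108)x³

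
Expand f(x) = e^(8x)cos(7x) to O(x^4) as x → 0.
1 + 8*x + 15*x**2/2 - 332*x**3/3 + O(x**4)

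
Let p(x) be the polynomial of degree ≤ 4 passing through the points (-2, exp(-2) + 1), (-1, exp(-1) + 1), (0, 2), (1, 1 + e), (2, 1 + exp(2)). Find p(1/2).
(-20*e + 3 + (-5*exp(2) + 60*e + 218)*exp(2))*exp(-2)/128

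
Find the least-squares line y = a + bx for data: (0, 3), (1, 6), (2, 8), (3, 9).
a = 7/2, b = 2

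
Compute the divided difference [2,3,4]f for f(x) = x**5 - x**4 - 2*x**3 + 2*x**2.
214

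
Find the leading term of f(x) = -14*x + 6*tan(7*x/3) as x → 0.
686*x**3/27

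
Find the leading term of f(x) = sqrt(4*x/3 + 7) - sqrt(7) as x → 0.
2*sqrt(7)*x/21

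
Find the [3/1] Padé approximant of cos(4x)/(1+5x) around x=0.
(32*x**3/15 - 440*x**2/51 + 32*x/255 + 1)/(1307*x/255 + 1)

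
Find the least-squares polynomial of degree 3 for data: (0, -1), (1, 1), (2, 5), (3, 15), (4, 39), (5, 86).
-25/21 + (643/126)x + (-295/84)x² + (43/36)x³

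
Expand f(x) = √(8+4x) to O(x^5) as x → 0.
2*sqrt(2) + sqrt(2)*x/2 - sqrt(2)*x**2/16 + sqrt(2)*x**3/64 - 5*sqrt(2)*x**4/1024 + O(x**5)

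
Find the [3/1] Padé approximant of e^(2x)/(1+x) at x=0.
(1 - 2*x**3/3)/(1 - x)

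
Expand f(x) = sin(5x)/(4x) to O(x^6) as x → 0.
5/4 - 125*x**2/24 + 625*x**4/96 + O(x**6)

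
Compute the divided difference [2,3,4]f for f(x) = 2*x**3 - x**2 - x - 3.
17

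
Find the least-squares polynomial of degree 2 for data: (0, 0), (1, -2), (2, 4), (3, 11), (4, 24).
-13/35 + (-193/70)x + (31/14)x²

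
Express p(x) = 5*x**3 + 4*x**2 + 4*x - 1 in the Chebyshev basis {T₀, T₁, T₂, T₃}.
T₀ + (31/4)T₁ + (2)T₂ + (5/4)T₃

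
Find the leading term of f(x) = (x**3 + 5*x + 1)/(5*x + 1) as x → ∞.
x**2/5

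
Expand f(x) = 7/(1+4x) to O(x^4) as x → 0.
7 - 28*x + 112*x**2 - 448*x**3 + O(x**4)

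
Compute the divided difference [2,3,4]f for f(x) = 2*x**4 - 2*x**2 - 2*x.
108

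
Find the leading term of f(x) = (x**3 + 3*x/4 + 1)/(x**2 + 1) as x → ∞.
x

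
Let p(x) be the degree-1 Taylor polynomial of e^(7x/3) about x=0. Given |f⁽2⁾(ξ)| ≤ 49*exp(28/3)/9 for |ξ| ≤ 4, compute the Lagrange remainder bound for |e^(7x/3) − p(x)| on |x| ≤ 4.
392*exp(28/3)/9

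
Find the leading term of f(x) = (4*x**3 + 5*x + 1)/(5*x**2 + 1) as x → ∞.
4*x/5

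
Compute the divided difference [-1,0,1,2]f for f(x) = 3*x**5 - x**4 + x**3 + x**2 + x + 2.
14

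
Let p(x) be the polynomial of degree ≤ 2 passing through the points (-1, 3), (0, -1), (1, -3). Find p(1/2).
-9/4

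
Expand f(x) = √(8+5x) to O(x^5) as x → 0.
2*sqrt(2) + 5*sqrt(2)*x/8 - 25*sqrt(2)*x**2/256 + 125*sqrt(2)*x**3/4096 - 3125*sqrt(2)*x**4/262144 + O(x**5)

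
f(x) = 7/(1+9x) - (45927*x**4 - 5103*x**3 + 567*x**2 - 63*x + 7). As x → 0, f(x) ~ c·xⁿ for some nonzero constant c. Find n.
5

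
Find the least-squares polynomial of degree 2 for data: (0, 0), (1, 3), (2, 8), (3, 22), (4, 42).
19/35 + (-139/70)x + (43/14)x²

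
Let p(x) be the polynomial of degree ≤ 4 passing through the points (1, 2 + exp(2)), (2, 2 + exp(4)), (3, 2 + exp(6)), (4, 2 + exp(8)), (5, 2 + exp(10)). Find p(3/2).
-5*exp(10)/128 - 35*exp(6)/64 + 2 + 35*exp(2)/128 + 35*exp(4)/32 + 7*exp(8)/32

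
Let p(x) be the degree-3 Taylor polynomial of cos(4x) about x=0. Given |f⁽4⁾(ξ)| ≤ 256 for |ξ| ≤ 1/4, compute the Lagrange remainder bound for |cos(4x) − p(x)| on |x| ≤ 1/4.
1/24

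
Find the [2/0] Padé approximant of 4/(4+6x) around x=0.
9*x**2/4 - 3*x/2 + 1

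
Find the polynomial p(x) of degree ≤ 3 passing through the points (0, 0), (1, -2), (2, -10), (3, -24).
-3*x**2 + x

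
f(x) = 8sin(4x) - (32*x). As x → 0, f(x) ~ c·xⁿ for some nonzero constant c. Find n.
3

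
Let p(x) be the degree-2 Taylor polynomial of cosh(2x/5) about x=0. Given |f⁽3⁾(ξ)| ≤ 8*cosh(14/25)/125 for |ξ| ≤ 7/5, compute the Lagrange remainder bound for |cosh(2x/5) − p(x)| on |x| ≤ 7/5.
1372*cosh(14/25)/46875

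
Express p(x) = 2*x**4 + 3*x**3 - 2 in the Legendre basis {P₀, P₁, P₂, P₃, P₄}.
(-8/5)P₀ + (9/5)P₁ + (8/7)P₂ + (6/5)P₃ + (16/35)P₄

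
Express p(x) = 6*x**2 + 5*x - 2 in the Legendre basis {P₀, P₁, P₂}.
(5)P₁ + (4)P₂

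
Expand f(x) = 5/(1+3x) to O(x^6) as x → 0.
5 - 15*x + 45*x**2 - 135*x**3 + 405*x**4 - 1215*x**5 + O(x**6)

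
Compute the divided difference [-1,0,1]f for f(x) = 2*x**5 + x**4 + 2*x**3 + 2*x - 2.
1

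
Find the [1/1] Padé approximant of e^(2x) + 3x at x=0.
(23*x/5 + 1)/(1 - 2*x/5)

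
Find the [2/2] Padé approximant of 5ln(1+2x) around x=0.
10*x*(x + 1)/(2*x**2/3 + 2*x + 1)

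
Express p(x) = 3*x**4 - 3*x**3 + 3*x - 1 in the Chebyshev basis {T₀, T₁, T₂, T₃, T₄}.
(1/8)T₀ + (3/4)T₁ + (3/2)T₂ + (-3/4)T₃ + (3/8)T₄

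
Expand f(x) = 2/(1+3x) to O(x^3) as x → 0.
2 - 6*x + 18*x**2 + O(x**3)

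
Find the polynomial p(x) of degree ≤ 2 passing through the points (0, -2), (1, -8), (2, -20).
-3*x**2 - 3*x - 2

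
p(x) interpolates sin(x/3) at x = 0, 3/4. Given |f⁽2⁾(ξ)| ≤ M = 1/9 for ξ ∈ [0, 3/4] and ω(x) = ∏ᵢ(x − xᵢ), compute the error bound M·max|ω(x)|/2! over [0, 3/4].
1/128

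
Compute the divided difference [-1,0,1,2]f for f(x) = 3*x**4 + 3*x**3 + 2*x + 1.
9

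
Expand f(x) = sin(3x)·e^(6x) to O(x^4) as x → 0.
3*x + 18*x**2 + 99*x**3/2 + O(x**4)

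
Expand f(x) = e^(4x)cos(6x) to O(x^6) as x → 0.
1 + 4*x - 10*x**2 - 184*x**3/3 - 238*x**4/3 + 488*x**5/15 + O(x**6)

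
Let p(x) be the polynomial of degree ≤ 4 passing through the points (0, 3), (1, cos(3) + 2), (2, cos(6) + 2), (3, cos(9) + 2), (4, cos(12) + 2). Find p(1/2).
35*cos(3)/32 - 35*cos(6)/64 + 7*cos(9)/32 - 5*cos(12)/128 + 291/128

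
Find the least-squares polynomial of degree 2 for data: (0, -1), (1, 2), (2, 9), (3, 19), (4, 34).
-33/35 + (69/70)x + (27/14)x²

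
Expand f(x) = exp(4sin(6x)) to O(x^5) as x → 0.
1 + 24*x + 288*x**2 + 2160*x**3 + 10368*x**4 + O(x**5)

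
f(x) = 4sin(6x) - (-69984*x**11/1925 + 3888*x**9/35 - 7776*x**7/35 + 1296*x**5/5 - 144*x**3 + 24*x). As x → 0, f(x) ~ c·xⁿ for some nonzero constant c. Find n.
13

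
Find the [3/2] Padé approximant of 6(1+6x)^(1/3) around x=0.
(112*x**3/5 + 504*x**2/5 + 252*x/5 + 6)/(8*x**2 + 32*x/5 + 1)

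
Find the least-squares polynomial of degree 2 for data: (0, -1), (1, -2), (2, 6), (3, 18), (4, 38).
-43/35 + (-117/35)x + (23/7)x²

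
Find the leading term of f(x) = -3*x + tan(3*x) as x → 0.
9*x**3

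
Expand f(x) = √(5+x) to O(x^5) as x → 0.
sqrt(5) + sqrt(5)*x/10 - sqrt(5)*x**2/200 + sqrt(5)*x**3/2000 - sqrt(5)*x**4/16000 + O(x**5)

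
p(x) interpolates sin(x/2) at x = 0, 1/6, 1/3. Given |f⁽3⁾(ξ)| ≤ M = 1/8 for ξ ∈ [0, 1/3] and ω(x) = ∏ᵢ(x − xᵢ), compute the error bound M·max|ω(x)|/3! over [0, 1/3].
sqrt(3)/46656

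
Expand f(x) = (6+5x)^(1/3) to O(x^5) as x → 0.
6**(1/3) + 5*6**(1/3)*x/18 - 25*6**(1/3)*x**2/324 + 625*6**(1/3)*x**3/17496 - 3125*6**(1/3)*x**4/157464 + O(x**5)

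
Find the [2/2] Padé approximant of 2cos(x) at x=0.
(2 - 5*x**2/6)/(x**2/12 + 1)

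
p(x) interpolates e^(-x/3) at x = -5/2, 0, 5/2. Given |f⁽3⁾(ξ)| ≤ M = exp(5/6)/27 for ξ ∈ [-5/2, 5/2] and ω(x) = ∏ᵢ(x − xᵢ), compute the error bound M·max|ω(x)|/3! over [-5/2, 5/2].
125*sqrt(3)*exp(5/6)/5832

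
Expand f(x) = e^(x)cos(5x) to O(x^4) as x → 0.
1 + x - 12*x**2 - 37*x**3/3 + O(x**4)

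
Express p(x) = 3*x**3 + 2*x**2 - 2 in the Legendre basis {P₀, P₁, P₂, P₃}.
(-4/3)P₀ + (9/5)P₁ + (4/3)P₂ + (6/5)P₃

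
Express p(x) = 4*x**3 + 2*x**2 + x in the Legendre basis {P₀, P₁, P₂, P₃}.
(2/3)P₀ + (17/5)P₁ + (4/3)P₂ + (8/5)P₃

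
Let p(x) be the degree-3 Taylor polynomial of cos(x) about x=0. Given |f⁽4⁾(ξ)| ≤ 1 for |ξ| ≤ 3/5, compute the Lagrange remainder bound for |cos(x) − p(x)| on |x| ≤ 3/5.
27/5000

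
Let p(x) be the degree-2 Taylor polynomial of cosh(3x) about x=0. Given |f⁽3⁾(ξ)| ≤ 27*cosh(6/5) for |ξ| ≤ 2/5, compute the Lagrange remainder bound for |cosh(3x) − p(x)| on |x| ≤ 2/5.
36*cosh(6/5)/125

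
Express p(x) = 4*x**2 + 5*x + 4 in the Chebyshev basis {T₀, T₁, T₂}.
(6)T₀ + (5)T₁ + (2)T₂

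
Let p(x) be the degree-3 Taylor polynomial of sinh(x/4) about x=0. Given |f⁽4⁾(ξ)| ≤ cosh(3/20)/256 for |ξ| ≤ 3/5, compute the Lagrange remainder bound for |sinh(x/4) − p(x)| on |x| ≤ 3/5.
27*cosh(3/20)/1280000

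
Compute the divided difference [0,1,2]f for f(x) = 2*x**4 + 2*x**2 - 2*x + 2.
16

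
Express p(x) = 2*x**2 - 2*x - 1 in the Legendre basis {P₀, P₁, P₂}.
(-1/3)P₀ + (-2)P₁ + (4/3)P₂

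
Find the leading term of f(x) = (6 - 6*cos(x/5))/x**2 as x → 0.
3/25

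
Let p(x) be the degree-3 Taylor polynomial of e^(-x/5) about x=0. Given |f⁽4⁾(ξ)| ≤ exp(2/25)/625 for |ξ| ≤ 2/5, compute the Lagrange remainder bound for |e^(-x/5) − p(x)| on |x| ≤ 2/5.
2*exp(2/25)/1171875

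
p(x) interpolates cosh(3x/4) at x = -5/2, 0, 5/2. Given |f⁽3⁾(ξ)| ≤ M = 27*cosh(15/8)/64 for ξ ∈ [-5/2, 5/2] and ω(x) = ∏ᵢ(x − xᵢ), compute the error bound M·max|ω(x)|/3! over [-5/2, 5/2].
125*sqrt(3)*cosh(15/8)/512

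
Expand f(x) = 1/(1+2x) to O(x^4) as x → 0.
1 - 2*x + 4*x**2 - 8*x**3 + O(x**4)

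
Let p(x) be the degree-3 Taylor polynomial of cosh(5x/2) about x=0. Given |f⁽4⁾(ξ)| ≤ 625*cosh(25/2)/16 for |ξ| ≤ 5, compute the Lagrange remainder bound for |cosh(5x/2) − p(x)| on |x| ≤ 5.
390625*cosh(25/2)/384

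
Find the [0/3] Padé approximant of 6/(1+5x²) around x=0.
6/(5*x**2 + 1)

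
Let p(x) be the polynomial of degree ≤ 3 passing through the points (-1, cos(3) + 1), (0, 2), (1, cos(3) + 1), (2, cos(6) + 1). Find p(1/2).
cos(3)/2 - cos(6)/16 + 25/16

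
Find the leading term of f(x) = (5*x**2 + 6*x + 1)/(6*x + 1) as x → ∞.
5*x/6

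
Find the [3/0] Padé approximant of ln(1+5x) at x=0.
5*x*(50*x**2 - 15*x + 6)/6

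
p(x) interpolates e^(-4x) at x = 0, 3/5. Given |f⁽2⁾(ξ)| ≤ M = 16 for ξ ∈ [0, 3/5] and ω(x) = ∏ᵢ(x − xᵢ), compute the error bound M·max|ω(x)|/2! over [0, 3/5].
18/25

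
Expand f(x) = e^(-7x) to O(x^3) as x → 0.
1 - 7*x + 49*x**2/2 + O(x**3)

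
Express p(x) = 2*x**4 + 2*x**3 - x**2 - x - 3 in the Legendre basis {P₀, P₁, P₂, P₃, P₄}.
(-44/15)P₀ + (1/5)P₁ + (10/21)P₂ + (4/5)P₃ + (16/35)P₄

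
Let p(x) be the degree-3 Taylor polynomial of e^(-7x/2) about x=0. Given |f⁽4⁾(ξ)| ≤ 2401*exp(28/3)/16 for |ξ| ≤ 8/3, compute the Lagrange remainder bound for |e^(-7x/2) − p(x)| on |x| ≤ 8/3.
76832*exp(28/3)/243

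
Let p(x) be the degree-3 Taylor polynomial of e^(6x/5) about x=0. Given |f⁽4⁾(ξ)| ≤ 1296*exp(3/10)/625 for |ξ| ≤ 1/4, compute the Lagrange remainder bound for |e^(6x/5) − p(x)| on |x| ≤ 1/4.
27*exp(3/10)/80000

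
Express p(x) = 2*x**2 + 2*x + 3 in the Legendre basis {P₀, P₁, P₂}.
(11/3)P₀ + (2)P₁ + (4/3)P₂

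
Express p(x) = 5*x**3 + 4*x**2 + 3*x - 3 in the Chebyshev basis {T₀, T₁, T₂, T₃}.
-T₀ + (27/4)T₁ + (2)T₂ + (5/4)T₃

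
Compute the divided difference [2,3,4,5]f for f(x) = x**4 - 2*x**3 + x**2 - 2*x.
12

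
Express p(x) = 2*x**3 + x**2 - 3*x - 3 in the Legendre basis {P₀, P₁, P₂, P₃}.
(-8/3)P₀ + (-9/5)P₁ + (2/3)P₂ + (4/5)P₃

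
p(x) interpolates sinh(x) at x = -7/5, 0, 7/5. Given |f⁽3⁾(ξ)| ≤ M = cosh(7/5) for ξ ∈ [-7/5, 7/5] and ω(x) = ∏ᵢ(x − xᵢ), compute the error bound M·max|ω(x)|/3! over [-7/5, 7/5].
343*sqrt(3)*cosh(7/5)/3375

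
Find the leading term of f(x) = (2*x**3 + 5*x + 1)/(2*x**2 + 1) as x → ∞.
x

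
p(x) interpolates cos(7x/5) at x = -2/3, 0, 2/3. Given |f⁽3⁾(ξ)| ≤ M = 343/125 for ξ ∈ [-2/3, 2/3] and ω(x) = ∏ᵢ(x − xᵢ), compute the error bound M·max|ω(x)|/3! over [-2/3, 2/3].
2744*sqrt(3)/91125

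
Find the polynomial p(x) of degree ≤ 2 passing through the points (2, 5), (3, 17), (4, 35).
3*x**2 - 3*x - 1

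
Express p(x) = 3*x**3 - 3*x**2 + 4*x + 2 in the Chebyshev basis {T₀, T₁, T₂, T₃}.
(1/2)T₀ + (25/4)T₁ + (-3/2)T₂ + (3/4)T₃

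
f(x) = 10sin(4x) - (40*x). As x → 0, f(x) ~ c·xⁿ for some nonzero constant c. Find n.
3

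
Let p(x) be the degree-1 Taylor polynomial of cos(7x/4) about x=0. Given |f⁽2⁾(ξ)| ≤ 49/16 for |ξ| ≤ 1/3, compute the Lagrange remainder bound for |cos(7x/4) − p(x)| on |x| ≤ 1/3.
49/288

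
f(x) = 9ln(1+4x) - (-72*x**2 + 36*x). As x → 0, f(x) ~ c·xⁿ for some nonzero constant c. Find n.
3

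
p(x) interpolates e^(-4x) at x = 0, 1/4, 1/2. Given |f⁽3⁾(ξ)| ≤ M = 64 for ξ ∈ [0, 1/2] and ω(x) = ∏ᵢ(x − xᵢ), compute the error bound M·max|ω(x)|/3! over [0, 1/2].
sqrt(3)/27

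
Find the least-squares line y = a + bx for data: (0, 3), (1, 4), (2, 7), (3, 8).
a = 14/5, b = 9/5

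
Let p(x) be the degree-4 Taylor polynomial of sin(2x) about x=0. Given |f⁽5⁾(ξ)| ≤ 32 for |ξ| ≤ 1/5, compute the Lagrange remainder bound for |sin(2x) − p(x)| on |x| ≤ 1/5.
4/46875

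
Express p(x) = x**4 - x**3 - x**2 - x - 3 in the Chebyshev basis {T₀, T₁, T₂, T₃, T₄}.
(-25/8)T₀ + (-7/4)T₁ + (-1/4)T₃ + (1/8)T₄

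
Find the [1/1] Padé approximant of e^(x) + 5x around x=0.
(71*x/12 + 1)/(1 - x/12)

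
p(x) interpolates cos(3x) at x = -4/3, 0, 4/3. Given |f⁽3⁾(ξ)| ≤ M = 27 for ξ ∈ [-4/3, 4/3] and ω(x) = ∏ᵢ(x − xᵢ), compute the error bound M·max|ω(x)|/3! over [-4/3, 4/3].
64*sqrt(3)/27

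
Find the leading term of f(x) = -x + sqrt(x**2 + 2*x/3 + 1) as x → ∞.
1/3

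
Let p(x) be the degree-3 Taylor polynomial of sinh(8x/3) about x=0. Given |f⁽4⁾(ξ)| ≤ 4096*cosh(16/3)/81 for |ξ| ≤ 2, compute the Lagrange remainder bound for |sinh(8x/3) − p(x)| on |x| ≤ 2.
8192*cosh(16/3)/243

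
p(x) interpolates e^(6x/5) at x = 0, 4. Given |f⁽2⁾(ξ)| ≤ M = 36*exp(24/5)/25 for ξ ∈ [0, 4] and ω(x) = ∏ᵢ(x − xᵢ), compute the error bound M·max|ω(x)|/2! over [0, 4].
72*exp(24/5)/25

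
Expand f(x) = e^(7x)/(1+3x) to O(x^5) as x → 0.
1 + 4*x + 25*x**2/2 + 59*x**3/3 + 985*x**4/24 + O(x**5)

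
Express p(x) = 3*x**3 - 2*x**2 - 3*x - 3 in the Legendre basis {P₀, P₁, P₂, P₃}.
(-11/3)P₀ + (-6/5)P₁ + (-4/3)P₂ + (6/5)P₃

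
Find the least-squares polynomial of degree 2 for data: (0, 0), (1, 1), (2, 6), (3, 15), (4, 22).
-18/35 + (43/35)x + (8/7)x²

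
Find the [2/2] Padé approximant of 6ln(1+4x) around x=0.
24*x*(2*x + 1)/(8*x**2/3 + 4*x + 1)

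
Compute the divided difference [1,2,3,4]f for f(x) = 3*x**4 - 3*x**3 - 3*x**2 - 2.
27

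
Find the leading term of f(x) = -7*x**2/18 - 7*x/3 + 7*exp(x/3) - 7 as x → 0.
7*x**3/162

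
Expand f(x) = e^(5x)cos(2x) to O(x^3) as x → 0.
1 + 5*x + 21*x**2/2 + O(x**3)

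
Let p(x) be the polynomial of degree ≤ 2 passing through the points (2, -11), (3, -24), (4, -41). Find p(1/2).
1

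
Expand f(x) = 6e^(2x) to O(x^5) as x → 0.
6 + 12*x + 12*x**2 + 8*x**3 + 4*x**4 + O(x**5)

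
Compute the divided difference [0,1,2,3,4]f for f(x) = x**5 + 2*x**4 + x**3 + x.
12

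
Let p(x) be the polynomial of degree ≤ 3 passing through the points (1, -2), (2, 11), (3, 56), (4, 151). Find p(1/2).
-17/8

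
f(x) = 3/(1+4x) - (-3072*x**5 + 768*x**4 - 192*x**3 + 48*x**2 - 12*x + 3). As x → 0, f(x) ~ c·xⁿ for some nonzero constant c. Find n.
6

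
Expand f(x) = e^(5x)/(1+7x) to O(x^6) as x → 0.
1 - 2*x + 53*x**2/2 - 494*x**3/3 + 28289*x**4/24 - 98699*x**5/12 + O(x**6)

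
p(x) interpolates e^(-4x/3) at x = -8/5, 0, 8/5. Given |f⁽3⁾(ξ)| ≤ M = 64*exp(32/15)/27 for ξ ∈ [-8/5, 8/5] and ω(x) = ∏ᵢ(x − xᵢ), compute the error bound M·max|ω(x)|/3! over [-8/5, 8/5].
32768*sqrt(3)*exp(32/15)/91125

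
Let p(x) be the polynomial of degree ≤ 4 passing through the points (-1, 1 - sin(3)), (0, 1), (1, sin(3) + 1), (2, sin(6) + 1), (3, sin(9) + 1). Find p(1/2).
3*sin(9)/128 - 5*sin(6)/32 + 95*sin(3)/128 + 1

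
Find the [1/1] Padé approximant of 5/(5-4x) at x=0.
1/(1 - 4*x/5)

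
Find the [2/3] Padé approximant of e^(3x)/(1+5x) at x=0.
(1167*x**2/1460 + 558*x/365 + 1)/(2589*x**3/730 - 9699*x**2/1460 + 1288*x/365 + 1)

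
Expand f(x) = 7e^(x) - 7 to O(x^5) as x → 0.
7*x + 7*x**2/2 + 7*x**3/6 + 7*x**4/24 + O(x**5)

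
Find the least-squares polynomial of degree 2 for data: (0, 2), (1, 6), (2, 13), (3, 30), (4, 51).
16/7 + (-13/35)x + (22/7)x²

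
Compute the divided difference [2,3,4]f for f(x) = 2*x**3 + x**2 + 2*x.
19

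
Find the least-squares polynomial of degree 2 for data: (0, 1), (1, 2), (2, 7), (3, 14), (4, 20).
18/35 + (11/7)x + (6/7)x²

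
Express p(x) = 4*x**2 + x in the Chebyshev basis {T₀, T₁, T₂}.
(2)T₀ + T₁ + (2)T₂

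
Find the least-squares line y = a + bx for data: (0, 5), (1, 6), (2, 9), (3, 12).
a = 22/5, b = 12/5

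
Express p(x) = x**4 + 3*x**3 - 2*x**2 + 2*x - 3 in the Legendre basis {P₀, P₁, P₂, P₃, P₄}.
(-52/15)P₀ + (19/5)P₁ + (-16/21)P₂ + (6/5)P₃ + (8/35)P₄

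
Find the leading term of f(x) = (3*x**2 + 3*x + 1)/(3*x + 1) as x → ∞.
x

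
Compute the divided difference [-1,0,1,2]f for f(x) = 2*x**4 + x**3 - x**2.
5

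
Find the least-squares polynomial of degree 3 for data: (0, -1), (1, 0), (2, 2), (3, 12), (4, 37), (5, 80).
-55/63 + (571/378)x + (-124/63)x² + (53/54)x³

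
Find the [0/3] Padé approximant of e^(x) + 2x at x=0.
1/(-145*x**3/6 + 17*x**2/2 - 3*x + 1)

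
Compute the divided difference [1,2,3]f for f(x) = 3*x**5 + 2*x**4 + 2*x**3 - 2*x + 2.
332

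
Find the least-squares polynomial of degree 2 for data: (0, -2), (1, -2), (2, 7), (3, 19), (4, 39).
-79/35 + (-139/70)x + (43/14)x²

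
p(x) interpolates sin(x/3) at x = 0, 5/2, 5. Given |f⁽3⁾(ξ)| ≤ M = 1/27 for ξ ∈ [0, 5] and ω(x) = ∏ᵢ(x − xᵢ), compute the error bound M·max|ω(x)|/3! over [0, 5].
125*sqrt(3)/5832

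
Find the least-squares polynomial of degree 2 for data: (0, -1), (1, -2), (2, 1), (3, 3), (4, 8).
-43/35 + (-59/70)x + (11/14)x²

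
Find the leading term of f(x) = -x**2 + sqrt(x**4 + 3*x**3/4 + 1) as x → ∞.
3*x/8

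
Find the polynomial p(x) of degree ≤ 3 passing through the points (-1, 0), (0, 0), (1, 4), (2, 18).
x**3 + 2*x**2 + x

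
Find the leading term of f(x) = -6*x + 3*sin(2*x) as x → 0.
-4*x**3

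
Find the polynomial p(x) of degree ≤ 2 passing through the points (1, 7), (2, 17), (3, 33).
3*x**2 + x + 3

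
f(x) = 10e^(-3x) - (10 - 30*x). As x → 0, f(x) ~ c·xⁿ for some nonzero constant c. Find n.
2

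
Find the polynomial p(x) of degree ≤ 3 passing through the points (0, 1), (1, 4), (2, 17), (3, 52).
2*x**3 - x**2 + 2*x + 1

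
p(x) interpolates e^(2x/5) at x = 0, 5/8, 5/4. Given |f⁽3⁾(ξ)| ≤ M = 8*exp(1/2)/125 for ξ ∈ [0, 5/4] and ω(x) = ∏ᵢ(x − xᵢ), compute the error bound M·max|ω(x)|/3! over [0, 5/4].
sqrt(3)*exp(1/2)/1728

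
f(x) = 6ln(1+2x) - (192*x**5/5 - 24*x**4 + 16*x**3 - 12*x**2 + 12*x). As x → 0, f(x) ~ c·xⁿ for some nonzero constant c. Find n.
6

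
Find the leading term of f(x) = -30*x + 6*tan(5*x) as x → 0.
250*x**3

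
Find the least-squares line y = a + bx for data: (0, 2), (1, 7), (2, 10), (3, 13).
a = 13/5, b = 18/5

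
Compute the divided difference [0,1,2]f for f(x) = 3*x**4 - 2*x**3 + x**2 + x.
16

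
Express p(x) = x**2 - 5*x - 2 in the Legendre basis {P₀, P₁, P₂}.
(-5/3)P₀ + (-5)P₁ + (2/3)P₂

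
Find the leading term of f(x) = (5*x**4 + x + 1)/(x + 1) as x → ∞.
5*x**3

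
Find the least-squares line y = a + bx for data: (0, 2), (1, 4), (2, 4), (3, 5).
a = 12/5, b = 9/10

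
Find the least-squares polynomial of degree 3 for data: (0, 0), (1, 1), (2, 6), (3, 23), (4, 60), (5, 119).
4/21 + (-20/63)x + (-19/42)x² + (19/18)x³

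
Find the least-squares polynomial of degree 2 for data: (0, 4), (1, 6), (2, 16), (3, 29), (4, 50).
27/7 + (-3/14)x + (41/14)x²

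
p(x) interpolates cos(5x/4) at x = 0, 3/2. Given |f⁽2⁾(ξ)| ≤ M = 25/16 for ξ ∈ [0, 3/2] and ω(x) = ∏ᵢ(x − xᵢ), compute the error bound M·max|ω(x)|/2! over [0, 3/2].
225/512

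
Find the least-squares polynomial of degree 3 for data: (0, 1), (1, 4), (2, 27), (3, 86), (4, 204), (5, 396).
41/42 + (-11/252)x + (5/42)x² + (113/36)x³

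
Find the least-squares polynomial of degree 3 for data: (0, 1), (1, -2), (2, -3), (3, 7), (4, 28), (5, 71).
127/126 + (-2155/756)x + (-319/252)x² + (25/27)x³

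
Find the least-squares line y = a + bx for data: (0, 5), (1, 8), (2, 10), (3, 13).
a = 51/10, b = 13/5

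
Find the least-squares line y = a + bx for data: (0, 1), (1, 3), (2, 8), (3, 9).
a = 9/10, b = 29/10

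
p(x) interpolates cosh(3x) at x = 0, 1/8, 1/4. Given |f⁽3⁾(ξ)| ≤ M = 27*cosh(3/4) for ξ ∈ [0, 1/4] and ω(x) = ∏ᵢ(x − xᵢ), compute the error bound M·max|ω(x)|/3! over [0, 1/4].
sqrt(3)*cosh(3/4)/512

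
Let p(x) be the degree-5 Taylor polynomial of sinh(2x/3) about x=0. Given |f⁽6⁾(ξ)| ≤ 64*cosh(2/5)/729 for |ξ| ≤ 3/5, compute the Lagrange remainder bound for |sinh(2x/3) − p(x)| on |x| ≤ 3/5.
4*cosh(2/5)/703125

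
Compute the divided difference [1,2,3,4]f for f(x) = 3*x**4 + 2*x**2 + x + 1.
30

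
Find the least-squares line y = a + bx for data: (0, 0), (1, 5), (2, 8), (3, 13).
a = 1/5, b = 21/5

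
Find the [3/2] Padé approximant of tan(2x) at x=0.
(-8*x**3/15 + 2*x)/(1 - 8*x**2/5)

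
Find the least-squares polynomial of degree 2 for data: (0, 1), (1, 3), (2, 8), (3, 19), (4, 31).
32/35 + (6/35)x + (13/7)x²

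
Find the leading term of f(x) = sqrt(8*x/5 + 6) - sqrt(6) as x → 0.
2*sqrt(6)*x/15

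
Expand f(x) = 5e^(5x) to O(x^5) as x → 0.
5 + 25*x + 125*x**2/2 + 625*x**3/6 + 3125*x**4/24 + O(x**5)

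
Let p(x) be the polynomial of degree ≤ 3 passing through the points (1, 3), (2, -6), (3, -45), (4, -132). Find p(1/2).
15/8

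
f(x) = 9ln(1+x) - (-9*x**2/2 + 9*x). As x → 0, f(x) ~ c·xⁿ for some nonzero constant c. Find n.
3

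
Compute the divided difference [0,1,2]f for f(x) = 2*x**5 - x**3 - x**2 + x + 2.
26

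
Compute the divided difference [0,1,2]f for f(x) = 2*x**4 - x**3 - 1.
11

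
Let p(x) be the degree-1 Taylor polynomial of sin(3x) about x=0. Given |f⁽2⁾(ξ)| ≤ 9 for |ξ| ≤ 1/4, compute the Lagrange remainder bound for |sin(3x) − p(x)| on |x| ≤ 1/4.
9/32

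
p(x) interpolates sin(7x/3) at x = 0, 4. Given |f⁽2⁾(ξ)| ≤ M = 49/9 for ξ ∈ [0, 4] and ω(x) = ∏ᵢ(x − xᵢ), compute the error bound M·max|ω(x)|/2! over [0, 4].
98/9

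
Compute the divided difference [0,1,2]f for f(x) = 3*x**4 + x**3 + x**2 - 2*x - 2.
25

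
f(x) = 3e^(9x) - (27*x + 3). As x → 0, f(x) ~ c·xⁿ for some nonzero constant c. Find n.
2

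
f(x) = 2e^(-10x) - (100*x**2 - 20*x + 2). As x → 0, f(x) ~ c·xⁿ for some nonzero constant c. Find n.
3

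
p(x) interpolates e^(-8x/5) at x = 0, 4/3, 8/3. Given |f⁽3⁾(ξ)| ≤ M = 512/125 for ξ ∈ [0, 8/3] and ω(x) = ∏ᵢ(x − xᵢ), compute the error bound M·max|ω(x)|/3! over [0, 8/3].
32768*sqrt(3)/91125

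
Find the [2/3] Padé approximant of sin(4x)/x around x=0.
(4 - 112*x**2/15)/(4*x**2/5 + 1)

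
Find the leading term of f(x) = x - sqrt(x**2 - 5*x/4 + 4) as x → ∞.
5/8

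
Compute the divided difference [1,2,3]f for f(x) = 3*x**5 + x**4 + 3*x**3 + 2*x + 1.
313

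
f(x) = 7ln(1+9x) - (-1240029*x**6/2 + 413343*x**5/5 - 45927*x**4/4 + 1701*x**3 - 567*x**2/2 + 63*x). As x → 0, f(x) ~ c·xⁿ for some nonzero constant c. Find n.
7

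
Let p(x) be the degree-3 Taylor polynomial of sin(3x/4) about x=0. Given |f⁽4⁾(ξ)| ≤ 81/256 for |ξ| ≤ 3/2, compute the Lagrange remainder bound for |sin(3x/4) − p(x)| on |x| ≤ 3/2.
2187/32768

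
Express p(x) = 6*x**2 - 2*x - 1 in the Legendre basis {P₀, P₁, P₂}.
P₀ + (-2)P₁ + (4)P₂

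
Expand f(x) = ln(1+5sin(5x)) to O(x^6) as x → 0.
25*x - 625*x**2/2 + 30625*x**3/6 - 1140625*x**4/12 + 45315625*x**5/24 + O(x**6)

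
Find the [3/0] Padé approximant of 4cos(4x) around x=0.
4 - 32*x**2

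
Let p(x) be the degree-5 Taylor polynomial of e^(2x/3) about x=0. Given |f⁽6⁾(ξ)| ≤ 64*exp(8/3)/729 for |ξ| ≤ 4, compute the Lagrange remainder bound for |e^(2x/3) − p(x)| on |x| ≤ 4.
16384*exp(8/3)/32805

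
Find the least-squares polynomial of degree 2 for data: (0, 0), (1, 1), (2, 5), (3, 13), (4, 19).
-2/5 + x + x²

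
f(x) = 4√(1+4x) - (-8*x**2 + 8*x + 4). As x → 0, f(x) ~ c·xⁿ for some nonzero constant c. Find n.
3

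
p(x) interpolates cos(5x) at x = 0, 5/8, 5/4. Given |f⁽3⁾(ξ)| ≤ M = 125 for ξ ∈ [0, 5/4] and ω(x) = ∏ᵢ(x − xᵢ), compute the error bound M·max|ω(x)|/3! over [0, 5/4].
15625*sqrt(3)/13824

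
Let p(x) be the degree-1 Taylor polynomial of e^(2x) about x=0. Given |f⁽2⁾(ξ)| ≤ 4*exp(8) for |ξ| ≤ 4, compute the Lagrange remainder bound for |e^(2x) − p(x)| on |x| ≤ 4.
32*exp(8)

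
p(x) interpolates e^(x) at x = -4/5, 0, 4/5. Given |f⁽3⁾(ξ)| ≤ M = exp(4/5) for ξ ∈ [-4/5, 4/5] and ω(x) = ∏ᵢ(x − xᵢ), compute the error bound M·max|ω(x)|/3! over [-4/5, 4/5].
64*sqrt(3)*exp(4/5)/3375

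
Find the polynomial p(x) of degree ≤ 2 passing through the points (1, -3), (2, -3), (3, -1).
x**2 - 3*x - 1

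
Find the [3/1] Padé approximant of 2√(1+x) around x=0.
(-x**3/32 + 3*x**2/8 + 9*x/4 + 2)/(5*x/8 + 1)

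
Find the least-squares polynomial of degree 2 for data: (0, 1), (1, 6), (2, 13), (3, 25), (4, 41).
44/35 + (153/70)x + (27/14)x²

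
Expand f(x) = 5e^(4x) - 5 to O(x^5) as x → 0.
20*x + 40*x**2 + 160*x**3/3 + 160*x**4/3 + O(x**5)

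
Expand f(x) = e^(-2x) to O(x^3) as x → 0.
1 - 2*x + 2*x**2 + O(x**3)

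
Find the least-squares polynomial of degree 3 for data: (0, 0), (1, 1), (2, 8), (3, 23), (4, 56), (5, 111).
-8/63 + (295/189)x + (-121/126)x² + (55/54)x³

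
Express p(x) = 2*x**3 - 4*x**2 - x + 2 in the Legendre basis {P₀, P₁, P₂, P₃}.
(2/3)P₀ + (1/5)P₁ + (-8/3)P₂ + (4/5)P₃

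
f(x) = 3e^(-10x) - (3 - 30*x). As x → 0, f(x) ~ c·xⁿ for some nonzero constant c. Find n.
2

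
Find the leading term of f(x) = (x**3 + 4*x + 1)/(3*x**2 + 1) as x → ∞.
x/3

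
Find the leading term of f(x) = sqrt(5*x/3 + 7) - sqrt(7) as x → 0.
5*sqrt(7)*x/42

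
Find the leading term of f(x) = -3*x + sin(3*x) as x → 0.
-9*x**3/2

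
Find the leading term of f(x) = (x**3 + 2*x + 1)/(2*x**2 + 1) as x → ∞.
x/2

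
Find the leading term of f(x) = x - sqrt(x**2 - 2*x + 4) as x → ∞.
1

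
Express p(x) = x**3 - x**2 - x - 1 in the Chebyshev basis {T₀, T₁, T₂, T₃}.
(-3/2)T₀ + (-1/4)T₁ + (-1/2)T₂ + (1/4)T₃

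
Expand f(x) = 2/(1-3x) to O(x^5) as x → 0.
2 + 6*x + 18*x**2 + 54*x**3 + 162*x**4 + O(x**5)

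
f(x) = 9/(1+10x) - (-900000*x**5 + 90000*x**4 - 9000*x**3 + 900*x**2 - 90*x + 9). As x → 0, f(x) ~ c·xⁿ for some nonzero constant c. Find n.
6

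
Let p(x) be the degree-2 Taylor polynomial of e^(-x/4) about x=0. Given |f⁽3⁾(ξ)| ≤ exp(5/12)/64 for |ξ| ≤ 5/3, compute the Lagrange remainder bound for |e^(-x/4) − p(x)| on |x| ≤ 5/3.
125*exp(5/12)/10368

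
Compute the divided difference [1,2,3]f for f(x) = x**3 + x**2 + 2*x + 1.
7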